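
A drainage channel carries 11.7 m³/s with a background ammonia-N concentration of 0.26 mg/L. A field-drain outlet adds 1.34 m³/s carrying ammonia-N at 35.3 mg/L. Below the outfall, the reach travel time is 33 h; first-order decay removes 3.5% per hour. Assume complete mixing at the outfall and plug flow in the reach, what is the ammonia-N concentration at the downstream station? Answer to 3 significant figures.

1.19 mg/L

After mixing, C = (11.70·0.2600 + 1.340·35.30) / 13.04 = 50.34/13.04 = 3.861 mg/L.
3.5%/h lost → k = −ln(1 − 0.035) = 0.03563 h⁻¹.
Applying C = C₀e^(−kt): 3.861 × 0.3086 = 1.191 mg/L.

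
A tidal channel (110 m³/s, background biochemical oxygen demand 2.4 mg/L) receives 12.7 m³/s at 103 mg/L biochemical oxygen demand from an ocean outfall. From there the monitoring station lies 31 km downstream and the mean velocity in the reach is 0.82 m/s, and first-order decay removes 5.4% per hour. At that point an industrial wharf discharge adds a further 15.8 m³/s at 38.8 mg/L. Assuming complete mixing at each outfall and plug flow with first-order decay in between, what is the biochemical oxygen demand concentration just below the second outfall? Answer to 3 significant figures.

Flow-weighted average: C = (110.0·2.400 + 12.70·103.0) / 122.7 = 1572/122.7 = 12.81 mg/L; combined flow 122.7 m³/s.
Travel time t = 31·1000 / 0.82 = 37800 s = 10.50 h.
5.4%/h lost → k = −ln(1 − 0.054) = 0.05551 h⁻¹.
After decay, C = 12.81 × e^(−kt) = 12.81 × 0.5582 = 7.153 mg/L.
At the second outfall, C = (122.7·7.153 + 15.80·38.80) / (122.7 + 15.80) = 10.76 mg/L.

10.8 mg/L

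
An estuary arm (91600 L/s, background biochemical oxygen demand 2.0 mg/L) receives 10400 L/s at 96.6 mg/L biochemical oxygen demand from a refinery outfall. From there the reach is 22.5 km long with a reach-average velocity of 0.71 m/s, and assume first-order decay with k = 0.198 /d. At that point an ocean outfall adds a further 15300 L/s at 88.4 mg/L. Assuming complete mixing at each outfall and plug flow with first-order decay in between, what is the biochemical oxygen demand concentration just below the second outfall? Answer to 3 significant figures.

20.9 mg/L

Mixed concentration C = ΣQC/ΣQ = (91600·2.000 + 10400·96.60) / 102000 = 1188000/102000 = 11.65 mg/L; combined flow 102000 L/s.
Travel time t = 22.5·1000 / 0.71 = 31690 s = 8.803 h.
After decay, C = 11.65 × e^(−kt) = 11.65 × 0.9300 = 10.83 mg/L.
At the second outfall, C = (102000·10.83 + 15300·88.40) / (102000 + 15300) = 20.95 mg/L.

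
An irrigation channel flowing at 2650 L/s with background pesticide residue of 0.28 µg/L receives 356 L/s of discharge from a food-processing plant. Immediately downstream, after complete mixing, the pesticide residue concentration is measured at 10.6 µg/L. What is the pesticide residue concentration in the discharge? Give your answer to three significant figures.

87.4 µg/L

Mass balance: 2650·0.2800 + 356.0·Cₑ = 3006·10.60
→ Cₑ = (3006·10.60 − 2650·0.2800) / 356.0 = 87.42 µg/L.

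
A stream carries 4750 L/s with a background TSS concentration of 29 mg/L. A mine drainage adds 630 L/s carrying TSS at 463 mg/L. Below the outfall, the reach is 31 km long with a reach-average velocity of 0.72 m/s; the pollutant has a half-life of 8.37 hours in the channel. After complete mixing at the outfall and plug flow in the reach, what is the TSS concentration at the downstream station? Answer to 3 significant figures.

29.6 mg/L

After mixing, C = (4750·29.00 + 630.0·463.0) / 5380 = 429400/5380 = 79.82 mg/L.
Travel time t = 31·1000 / 0.72 = 43060 s = 11.96 h.
Half-life 8.37 h → k = ln 2 / 8.37 = 0.08281 h⁻¹ = 1.988 d⁻¹.
First-order decay: C = 79.82·exp(−k·t) = 79.82·0.3714 = 29.65 mg/L.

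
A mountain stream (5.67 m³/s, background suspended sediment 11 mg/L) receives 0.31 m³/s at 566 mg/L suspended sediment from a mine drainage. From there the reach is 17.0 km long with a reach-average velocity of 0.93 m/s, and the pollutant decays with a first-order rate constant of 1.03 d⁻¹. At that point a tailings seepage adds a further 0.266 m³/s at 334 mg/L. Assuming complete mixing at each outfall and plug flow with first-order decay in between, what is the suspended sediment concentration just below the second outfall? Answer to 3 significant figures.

Mixed concentration C = ΣQC/ΣQ = (5.670·11.00 + 0.3100·566.0) / 5.980 = 237.8/5.980 = 39.77 mg/L; combined flow 5.980 m³/s.
Travel time t = 17.0·1000 / 0.93 = 18280 s = 5.078 h.
After decay, C = 39.77 × e^(−kt) = 39.77 × 0.8042 = 31.98 mg/L.
At the second outfall, C = (5.980·31.98 + 0.2660·334.0) / (5.980 + 0.2660) = 44.85 mg/L.

44.8 mg/L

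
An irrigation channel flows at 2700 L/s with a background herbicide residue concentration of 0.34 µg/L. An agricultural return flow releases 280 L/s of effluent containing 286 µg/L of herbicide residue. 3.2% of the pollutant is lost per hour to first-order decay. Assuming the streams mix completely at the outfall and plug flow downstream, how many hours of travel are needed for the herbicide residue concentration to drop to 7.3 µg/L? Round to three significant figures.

40.4 h

Flow-weighted average: C = (2700·0.3400 + 280.0·286.0) / 2980 = 81000/2980 = 27.18 µg/L.
3.2%/h lost → k = −ln(1 − 0.032) = 0.03252 h⁻¹.
27.18·exp(−k·t) = 7.3 → t = ln(27.18/7.3)/k = 145500 s = 40.42 h.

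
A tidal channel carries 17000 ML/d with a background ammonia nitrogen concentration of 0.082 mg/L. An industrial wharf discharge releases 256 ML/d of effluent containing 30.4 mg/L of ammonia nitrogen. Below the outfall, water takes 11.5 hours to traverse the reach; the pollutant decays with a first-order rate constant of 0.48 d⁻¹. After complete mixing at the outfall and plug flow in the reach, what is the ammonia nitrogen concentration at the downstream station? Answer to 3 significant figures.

0.423 mg/L

Mixed concentration C = ΣQC/ΣQ = (17000·0.08200 + 256.0·30.40) / 17260 = 9176/17260 = 0.5318 mg/L.
First-order decay: C = 0.5318·exp(−k·t) = 0.5318·0.7945 = 0.4225 mg/L.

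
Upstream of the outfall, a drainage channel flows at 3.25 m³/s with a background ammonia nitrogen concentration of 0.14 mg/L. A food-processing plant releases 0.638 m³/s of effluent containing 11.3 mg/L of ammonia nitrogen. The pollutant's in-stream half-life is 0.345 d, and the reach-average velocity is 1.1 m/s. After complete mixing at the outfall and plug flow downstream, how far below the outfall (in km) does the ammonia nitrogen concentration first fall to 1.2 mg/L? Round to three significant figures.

Mass balance: C = (3.250·0.1400 + 0.6380·11.30) / 3.888 = 7.664/3.888 = 1.971 mg/L.
Half-life 0.345 d → k = ln 2 / 0.345 = 2.009 d⁻¹.
Set 1.971·exp(−k·t) = 1.2 → t = ln(1.971/1.2)/k = 21350 s = 5.929 h.
Distance = v·t = 1.1·21350 = 23480 m = 23.48 km.

23.5 km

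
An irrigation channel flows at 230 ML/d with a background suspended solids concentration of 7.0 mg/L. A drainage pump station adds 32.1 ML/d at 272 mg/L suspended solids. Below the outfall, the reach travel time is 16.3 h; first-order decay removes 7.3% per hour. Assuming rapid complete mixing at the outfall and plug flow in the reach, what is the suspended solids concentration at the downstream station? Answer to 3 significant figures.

Mixed concentration C = ΣQC/ΣQ = (230.0·7.000 + 32.10·272.0) / 262.1 = 10340/262.1 = 39.46 mg/L.
7.3%/h lost → k = −ln(1 − 0.073) = 0.07580 h⁻¹.
Decay over the reach: 39.46·exp(−kt) = 39.46·0.2907 = 11.47 mg/L.

11.5 mg/L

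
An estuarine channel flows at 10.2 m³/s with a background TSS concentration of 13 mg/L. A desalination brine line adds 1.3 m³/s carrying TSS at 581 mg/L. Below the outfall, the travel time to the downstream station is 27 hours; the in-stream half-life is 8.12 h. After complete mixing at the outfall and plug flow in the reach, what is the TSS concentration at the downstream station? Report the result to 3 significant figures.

7.70 mg/L

After mixing, C = (10.20·13.00 + 1.300·581.0) / 11.50 = 887.9/11.50 = 77.21 mg/L.
Half-life 8.12 h → k = ln 2 / 8.12 = 0.08536 h⁻¹ = 2.049 d⁻¹.
Decay over the reach: 77.21·exp(−kt) = 77.21·0.09978 = 7.704 mg/L.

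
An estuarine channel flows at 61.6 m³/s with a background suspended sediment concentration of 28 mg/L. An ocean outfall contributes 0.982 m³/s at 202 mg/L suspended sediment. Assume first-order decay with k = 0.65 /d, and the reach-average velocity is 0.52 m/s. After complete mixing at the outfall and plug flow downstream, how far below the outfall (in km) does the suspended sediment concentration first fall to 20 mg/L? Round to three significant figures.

29.7 km

Conservation of mass: C = (61.60·28.00 + 0.9820·202.0) / 62.58 = 1923/62.58 = 30.73 mg/L.
Set 30.73·exp(−k·t) = 20 → t = ln(30.73/20)/k = 57090 s = 15.86 h.
Distance = v·t = 0.52·57090 = 29690 m = 29.69 km.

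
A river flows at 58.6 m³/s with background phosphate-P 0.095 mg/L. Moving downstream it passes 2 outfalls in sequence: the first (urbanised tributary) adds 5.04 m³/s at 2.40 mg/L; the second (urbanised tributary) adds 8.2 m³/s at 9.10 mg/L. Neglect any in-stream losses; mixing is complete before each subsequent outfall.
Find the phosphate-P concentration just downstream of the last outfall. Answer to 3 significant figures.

Below outfall 1: Q → 63.64 m³/s, C = (58.60·0.09500 + 5.040·2.400)/63.64 = 0.2775 mg/L.
Below outfall 2: Q → 71.84 m³/s, C = (63.64·0.2775 + 8.200·9.100)/71.84 = 1.285 mg/L.

1.28 mg/L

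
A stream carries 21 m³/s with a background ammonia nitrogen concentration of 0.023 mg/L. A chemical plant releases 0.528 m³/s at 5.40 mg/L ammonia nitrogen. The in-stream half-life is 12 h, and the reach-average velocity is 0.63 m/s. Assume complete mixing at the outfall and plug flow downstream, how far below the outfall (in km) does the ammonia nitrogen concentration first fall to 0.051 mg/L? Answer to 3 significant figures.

43.6 km

Mixed concentration C = ΣQC/ΣQ = (21.00·0.02300 + 0.5280·5.400) / 21.53 = 3.334/21.53 = 0.1549 mg/L.
Half-life 12 h → k = ln 2 / 12 = 0.05776 h⁻¹ = 1.386 d⁻¹.
Set 0.1549·exp(−k·t) = 0.051 → t = ln(0.1549/0.051)/k = 69230 s = 19.23 h.
Distance = v·t = 0.63·69230 = 43620 m = 43.62 km.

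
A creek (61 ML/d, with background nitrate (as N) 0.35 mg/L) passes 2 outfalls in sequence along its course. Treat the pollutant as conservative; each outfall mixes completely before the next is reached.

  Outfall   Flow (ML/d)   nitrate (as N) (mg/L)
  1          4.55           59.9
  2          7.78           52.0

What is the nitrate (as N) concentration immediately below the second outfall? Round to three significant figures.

9.52 mg/L

Outfall 1: combined Q = 65.55 ML/d; C = (61.00·0.3500 + 4.550·59.90)/65.55 = 4.484 mg/L.
Outfall 2: combined Q = 73.33 ML/d; C = (65.55·4.484 + 7.780·52.00)/73.33 = 9.525 mg/L.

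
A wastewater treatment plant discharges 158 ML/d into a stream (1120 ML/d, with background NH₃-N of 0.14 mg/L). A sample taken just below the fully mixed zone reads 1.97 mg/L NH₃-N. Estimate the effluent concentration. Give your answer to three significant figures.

14.9 mg/L

Mass balance: 1120·0.1400 + 158.0·Cₑ = 1278·1.970
→ Cₑ = (1278·1.970 − 1120·0.1400) / 158.0 = 14.94 mg/L.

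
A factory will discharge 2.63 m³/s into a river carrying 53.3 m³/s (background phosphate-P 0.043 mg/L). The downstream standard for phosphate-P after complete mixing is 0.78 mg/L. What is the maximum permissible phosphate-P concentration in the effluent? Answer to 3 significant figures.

15.7 mg/L

At the limit, (Qr·Cr + Qe·Cₑ)/(Qr + Qe) = 0.78:
Cₑ = (55.93·0.78 − 53.30·0.04300) / 2.630 = 15.72 mg/L.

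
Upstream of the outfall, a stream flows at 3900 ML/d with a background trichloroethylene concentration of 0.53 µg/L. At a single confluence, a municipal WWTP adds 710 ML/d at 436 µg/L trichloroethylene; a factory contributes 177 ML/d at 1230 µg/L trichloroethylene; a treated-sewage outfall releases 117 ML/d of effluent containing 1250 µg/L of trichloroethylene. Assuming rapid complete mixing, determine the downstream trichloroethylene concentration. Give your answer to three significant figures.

138 µg/L

Mixed concentration C = ΣQC/ΣQ = (3900·0.5300 + 710.0·436.0 + 177.0·1230 + 117.0·1250) / 4904 = 675600/4904 = 137.8 µg/L.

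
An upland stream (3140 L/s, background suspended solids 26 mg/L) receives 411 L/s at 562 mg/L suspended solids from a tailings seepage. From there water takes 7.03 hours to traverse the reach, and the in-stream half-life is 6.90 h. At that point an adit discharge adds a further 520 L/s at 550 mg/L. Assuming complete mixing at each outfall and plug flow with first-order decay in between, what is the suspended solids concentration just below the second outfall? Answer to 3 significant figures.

After mixing, C = (3140·26.00 + 411.0·562.0) / 3551 = 312600/3551 = 88.04 mg/L; combined flow 3551 L/s.
Half-life 6.90 h → k = ln 2 / 6.90 = 0.1005 h⁻¹ = 2.411 d⁻¹.
Applying C = C₀e^(−kt): 88.04 × 0.4935 = 43.45 mg/L.
Second outfall: C = (3551·43.45 + 520.0·550.0)/4071 = 108.2 mg/L.

108 mg/L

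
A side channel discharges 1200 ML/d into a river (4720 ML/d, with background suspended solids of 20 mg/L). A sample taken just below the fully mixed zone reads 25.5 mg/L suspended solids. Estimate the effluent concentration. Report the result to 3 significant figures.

Mass balance: 4720·20.00 + 1200·Cₑ = 5920·25.50
→ Cₑ = (5920·25.50 − 4720·20.00) / 1200 = 47.13 mg/L.

47.1 mg/L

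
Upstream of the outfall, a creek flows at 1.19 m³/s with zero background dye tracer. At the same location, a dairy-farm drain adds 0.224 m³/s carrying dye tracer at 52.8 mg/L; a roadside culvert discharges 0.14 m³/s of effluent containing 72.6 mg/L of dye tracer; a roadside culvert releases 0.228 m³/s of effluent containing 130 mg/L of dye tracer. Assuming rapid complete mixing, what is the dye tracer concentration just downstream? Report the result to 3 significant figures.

Conservation of mass: C = (1.190·0 + 0.2240·52.80 + 0.1400·72.60 + 0.2280·130.0) / 1.782 = 51.63/1.782 = 28.97 mg/L.

29.0 mg/L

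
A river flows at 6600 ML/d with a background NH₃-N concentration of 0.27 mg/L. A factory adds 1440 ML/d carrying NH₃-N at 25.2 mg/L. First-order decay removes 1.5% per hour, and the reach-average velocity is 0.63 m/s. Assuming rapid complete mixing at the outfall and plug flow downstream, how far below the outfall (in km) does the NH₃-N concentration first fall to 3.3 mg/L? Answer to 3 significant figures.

54.2 km

Flow-weighted average: C = (6600·0.2700 + 1440·25.20) / 8040 = 38070/8040 = 4.735 mg/L.
1.5%/h lost → k = −ln(1 − 0.015) = 0.01511 h⁻¹.
Set 4.735·exp(−k·t) = 3.3 → t = ln(4.735/3.3)/k = 86010 s = 23.89 h.
Distance = v·t = 0.63·86010 = 54180 m = 54.18 km.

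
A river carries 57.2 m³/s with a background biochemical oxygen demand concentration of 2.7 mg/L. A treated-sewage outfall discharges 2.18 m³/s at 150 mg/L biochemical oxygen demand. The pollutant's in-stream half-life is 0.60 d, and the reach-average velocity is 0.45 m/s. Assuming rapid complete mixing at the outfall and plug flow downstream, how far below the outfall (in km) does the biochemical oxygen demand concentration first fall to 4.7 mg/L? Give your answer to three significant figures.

18.4 km

Mixed concentration C = ΣQC/ΣQ = (57.20·2.700 + 2.180·150.0) / 59.38 = 481.4/59.38 = 8.108 mg/L.
Half-life 0.60 d → k = ln 2 / 0.60 = 1.155 d⁻¹.
Set 8.108·exp(−k·t) = 4.7 → t = ln(8.108/4.7)/k = 40780 s = 11.33 h.
Distance = v·t = 0.45·40780 = 18350 m = 18.35 km.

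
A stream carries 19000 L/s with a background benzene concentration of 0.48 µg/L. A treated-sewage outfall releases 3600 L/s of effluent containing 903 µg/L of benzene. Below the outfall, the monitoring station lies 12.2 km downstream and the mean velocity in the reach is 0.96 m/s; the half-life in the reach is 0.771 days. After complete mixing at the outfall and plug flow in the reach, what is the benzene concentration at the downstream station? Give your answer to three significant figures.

Mass balance: C = (19000·0.4800 + 3600·903.0) / 22600 = 3260000/22600 = 144.2 µg/L.
Travel time t = 12.2·1000 / 0.96 = 12710 s = 3.530 h.
Half-life 0.771 d → k = ln 2 / 0.771 = 0.8990 d⁻¹.
After decay, C = 144.2 × e^(−kt) = 144.2 × 0.8761 = 126.4 µg/L.

126 µg/L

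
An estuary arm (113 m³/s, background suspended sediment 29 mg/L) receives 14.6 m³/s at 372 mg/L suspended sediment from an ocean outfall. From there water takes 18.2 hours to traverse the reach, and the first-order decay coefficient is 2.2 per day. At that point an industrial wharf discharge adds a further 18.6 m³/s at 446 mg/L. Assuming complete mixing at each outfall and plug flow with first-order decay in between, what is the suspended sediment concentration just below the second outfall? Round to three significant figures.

68.0 mg/L

Mass balance: C = (113.0·29.00 + 14.60·372.0) / 127.6 = 8708/127.6 = 68.25 mg/L; combined flow 127.6 m³/s.
Decay over the reach: 68.25·exp(−kt) = 68.25·0.1886 = 12.87 mg/L.
At the second outfall, C = (127.6·12.87 + 18.60·446.0) / (127.6 + 18.60) = 67.97 mg/L.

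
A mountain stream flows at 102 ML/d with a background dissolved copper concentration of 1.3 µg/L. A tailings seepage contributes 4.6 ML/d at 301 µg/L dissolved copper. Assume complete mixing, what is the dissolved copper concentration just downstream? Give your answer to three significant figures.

14.2 µg/L

Mass balance: C = (102.0·1.300 + 4.600·301.0) / 106.6 = 1517/106.6 = 14.23 µg/L.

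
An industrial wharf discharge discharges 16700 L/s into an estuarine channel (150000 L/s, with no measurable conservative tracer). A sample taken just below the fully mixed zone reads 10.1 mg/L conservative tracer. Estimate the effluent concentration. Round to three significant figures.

Mass balance: 150000·0 + 16700·Cₑ = 166700·10.10
→ Cₑ = (166700·10.10 − 150000·0) / 16700 = 100.8 mg/L.

101 mg/L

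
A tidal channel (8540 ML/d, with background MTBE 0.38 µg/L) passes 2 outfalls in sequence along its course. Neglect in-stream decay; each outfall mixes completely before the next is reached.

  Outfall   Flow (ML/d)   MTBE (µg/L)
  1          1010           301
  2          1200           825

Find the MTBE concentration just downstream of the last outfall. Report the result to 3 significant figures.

121 µg/L

After outfall 1: Q = 8540 + 1010 = 9550 ML/d; C = (8540·0.3800 + 1010·301.0)/9550 = 32.17 µg/L.
After outfall 2: Q = 9550 + 1200 = 10750 ML/d; C = (9550·32.17 + 1200·825.0)/10750 = 120.7 µg/L.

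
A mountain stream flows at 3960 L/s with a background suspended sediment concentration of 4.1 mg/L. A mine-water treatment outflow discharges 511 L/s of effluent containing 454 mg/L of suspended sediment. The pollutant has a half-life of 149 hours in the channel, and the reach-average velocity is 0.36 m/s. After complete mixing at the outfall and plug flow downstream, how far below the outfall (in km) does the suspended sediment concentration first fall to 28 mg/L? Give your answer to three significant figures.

191 km

After mixing, C = (3960·4.100 + 511.0·454.0) / 4471 = 248200/4471 = 55.52 mg/L.
Half-life 149 h → k = ln 2 / 149 = 0.004652 h⁻¹ = 0.1116 d⁻¹.
Set 55.52·exp(−k·t) = 28 → t = ln(55.52/28)/k = 529700 s = 147.1 h.
Distance = v·t = 0.36·529700 = 190700 m = 190.7 km.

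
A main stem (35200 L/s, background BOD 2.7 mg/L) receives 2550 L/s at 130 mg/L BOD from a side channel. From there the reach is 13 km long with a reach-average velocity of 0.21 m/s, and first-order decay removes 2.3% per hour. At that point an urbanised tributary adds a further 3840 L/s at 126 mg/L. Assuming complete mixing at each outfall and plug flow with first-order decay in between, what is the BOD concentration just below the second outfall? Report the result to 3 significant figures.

After mixing, C = (35200·2.700 + 2550·130.0) / 37750 = 426500/37750 = 11.30 mg/L; combined flow 37750 L/s.
Travel time t = 13·1000 / 0.21 = 61900 s = 17.20 h.
2.3%/h lost → k = −ln(1 − 0.023) = 0.02327 h⁻¹.
After decay, C = 11.30 × e^(−kt) = 11.30 × 0.6702 = 7.573 mg/L.
Second outfall: C = (37750·7.573 + 3840·126.0)/41590 = 18.51 mg/L.

18.5 mg/L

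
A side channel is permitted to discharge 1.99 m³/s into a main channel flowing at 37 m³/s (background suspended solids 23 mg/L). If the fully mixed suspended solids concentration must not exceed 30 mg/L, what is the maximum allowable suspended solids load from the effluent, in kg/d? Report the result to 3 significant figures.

27500 kg/d

Mass balance at the limit: 37.00·23.00 + 1.990·Cₑ = 38.99·30 → Cₑ = 160.2 mg/L.
Load = 1.990 m³/s × 160.2 g/m³ × 86 400 s/d = 27540 kg/d.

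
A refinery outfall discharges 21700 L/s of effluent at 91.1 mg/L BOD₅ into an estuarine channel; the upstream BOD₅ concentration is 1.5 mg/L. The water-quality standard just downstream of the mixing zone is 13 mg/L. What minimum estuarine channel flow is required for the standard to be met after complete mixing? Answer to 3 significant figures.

147000 L/s

Set C_mix = 13: (Q·1.500 + 21700·91.10) / (Q + 21700) = 13
→ Q = 21700·(91.10 − 13)/(13 − 1.500) = 147400 L/s.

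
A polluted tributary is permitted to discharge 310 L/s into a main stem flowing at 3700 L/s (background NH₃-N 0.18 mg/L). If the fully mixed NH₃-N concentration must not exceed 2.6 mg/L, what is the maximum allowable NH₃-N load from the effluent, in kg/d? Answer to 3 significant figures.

Mass balance at the limit: 3700·0.1800 + 310.0·Cₑ = 4010·2.6 → Cₑ = 31.48 mg/L.
310.0 L/s = 0.3100 m³/s. Load = 0.3100 m³/s × 31.48 g/m³ × 86 400 s/d = 843.3 kg/d.

843 kg/d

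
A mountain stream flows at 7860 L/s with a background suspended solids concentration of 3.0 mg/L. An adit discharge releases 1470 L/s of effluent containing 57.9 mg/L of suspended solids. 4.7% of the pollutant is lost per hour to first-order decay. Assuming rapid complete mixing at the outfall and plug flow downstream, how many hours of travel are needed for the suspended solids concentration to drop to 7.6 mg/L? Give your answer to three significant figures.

8.87 h

Mass balance: C = (7860·3.000 + 1470·57.90) / 9330 = 108700/9330 = 11.65 mg/L.
4.7%/h lost → k = −ln(1 − 0.047) = 0.04814 h⁻¹.
11.65·exp(−k·t) = 7.6 → t = ln(11.65/7.6)/k = 31940 s = 8.873 h.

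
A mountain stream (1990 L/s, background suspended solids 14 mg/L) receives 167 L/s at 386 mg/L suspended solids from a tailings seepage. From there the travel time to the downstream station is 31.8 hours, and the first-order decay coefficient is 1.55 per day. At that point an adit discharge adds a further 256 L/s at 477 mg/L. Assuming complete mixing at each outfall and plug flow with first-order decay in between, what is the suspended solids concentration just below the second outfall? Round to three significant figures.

55.5 mg/L

Flow-weighted average: C = (1990·14.00 + 167.0·386.0) / 2157 = 92320/2157 = 42.80 mg/L; combined flow 2157 L/s.
Applying C = C₀e^(−kt): 42.80 × 0.1283 = 5.489 mg/L.
Second outfall: C = (2157·5.489 + 256.0·477.0)/2413 = 55.51 mg/L.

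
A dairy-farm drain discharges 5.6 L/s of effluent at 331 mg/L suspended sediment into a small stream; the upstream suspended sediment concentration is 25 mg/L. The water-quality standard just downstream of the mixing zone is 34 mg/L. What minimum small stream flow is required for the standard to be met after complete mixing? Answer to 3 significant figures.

185 L/s

Set C_mix = 34: (Q·25.00 + 5.600·331.0) / (Q + 5.600) = 34
→ Q = 5.600·(331.0 − 34)/(34 − 25.00) = 184.8 L/s.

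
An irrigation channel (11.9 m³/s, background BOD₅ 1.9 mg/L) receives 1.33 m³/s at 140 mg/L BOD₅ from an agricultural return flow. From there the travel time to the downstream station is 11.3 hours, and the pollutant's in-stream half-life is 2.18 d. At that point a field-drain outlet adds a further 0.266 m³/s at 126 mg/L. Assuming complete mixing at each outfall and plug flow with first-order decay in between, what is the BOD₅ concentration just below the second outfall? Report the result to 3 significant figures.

15.8 mg/L

Mass balance: C = (11.90·1.900 + 1.330·140.0) / 13.23 = 208.8/13.23 = 15.78 mg/L; combined flow 13.23 m³/s.
Half-life 2.18 d → k = ln 2 / 2.18 = 0.3180 d⁻¹.
After decay, C = 15.78 × e^(−kt) = 15.78 × 0.8610 = 13.59 mg/L.
Second outfall: C = (13.23·13.59 + 0.2660·126.0)/13.50 = 15.80 mg/L.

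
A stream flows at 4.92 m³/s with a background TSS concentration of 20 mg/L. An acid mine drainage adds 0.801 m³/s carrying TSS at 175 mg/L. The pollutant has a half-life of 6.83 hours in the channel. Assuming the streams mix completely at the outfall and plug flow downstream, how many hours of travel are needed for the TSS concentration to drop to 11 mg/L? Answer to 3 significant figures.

Conservation of mass: C = (4.920·20.00 + 0.8010·175.0) / 5.721 = 238.6/5.721 = 41.70 mg/L.
Half-life 6.83 h → k = ln 2 / 6.83 = 0.1015 h⁻¹ = 2.436 d⁻¹.
41.70·exp(−k·t) = 11 → t = ln(41.70/11)/k = 47270 s = 13.13 h.

13.1 h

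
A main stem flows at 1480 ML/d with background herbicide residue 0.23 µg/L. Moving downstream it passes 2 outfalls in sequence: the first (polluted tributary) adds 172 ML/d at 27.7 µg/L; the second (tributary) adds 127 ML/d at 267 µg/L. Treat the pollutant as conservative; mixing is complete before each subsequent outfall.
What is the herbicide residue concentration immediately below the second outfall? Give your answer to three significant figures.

21.9 µg/L

Outfall 1: combined Q = 1652 ML/d; C = (1480·0.2300 + 172.0·27.70)/1652 = 3.090 µg/L.
Outfall 2: combined Q = 1779 ML/d; C = (1652·3.090 + 127.0·267.0)/1779 = 21.93 µg/L.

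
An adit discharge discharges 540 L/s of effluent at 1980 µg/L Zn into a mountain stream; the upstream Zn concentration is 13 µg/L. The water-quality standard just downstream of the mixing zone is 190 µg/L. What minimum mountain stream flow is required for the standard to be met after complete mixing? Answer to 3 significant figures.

5460 L/s

Set C_mix = 190: (Q·13.00 + 540.0·1980) / (Q + 540.0) = 190
→ Q = 540.0·(1980 − 190)/(190 − 13.00) = 5461 L/s.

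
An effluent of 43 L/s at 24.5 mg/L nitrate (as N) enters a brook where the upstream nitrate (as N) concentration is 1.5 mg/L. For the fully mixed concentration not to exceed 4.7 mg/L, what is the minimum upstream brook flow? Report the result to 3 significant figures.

266 L/s

Set C_mix = 4.7: (Q·1.500 + 43.00·24.50) / (Q + 43.00) = 4.7
→ Q = 43.00·(24.50 − 4.7)/(4.7 − 1.500) = 266.1 L/s.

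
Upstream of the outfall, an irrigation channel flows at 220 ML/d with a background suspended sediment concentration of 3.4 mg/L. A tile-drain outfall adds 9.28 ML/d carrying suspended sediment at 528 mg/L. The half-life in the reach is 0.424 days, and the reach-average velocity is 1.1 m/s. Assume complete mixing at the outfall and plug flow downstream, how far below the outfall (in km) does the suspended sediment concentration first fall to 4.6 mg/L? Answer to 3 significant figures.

Conservation of mass: C = (220.0·3.400 + 9.280·528.0) / 229.3 = 5648/229.3 = 24.63 mg/L.
Half-life 0.424 d → k = ln 2 / 0.424 = 1.635 d⁻¹.
Set 24.63·exp(−k·t) = 4.6 → t = ln(24.63/4.6)/k = 88690 s = 24.63 h.
Distance = v·t = 1.1·88690 = 97550 m = 97.55 km.

97.6 km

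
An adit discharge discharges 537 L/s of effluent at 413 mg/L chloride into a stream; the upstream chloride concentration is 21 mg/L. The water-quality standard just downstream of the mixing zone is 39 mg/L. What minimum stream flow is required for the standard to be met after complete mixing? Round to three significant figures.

11200 L/s

Set C_mix = 39: (Q·21.00 + 537.0·413.0) / (Q + 537.0) = 39
→ Q = 537.0·(413.0 − 39)/(39 − 21.00) = 11160 L/s.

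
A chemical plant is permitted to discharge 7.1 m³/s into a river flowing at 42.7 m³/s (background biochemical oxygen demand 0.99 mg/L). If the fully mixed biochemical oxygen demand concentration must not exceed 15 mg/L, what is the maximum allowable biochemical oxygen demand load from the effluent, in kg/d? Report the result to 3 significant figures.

Mass balance at the limit: 42.70·0.9900 + 7.100·Cₑ = 49.80·15 → Cₑ = 99.26 mg/L.
Load = 7.100 m³/s × 99.26 g/m³ × 86 400 s/d = 60890 kg/d.

60900 kg/d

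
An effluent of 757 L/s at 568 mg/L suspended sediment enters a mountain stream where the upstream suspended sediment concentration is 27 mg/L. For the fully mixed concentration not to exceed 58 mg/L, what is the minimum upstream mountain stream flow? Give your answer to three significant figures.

12500 L/s

Set C_mix = 58: (Q·27.00 + 757.0·568.0) / (Q + 757.0) = 58
→ Q = 757.0·(568.0 − 58)/(58 − 27.00) = 12450 L/s.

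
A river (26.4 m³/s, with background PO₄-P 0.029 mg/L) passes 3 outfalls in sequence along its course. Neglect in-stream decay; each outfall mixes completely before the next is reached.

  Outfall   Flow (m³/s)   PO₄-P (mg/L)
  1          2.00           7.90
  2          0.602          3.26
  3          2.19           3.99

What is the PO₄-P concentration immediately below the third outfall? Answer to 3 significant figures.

Below outfall 1: Q → 28.40 m³/s, C = (26.40·0.02900 + 2.000·7.900)/28.40 = 0.5833 mg/L.
Below outfall 2: Q → 29.00 m³/s, C = (28.40·0.5833 + 0.6020·3.260)/29.00 = 0.6389 mg/L.
Below outfall 3: Q → 31.19 m³/s, C = (29.00·0.6389 + 2.190·3.990)/31.19 = 0.8741 mg/L.

0.874 mg/L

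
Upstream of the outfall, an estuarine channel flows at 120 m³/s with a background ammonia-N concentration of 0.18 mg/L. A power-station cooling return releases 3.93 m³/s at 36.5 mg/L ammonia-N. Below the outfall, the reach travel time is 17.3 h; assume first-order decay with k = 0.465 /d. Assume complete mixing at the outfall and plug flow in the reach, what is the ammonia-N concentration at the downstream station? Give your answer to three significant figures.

After mixing, C = (120.0·0.1800 + 3.930·36.50) / 123.9 = 165.0/123.9 = 1.332 mg/L.
Applying C = C₀e^(−kt): 1.332 × 0.7152 = 0.9525 mg/L.

0.952 mg/L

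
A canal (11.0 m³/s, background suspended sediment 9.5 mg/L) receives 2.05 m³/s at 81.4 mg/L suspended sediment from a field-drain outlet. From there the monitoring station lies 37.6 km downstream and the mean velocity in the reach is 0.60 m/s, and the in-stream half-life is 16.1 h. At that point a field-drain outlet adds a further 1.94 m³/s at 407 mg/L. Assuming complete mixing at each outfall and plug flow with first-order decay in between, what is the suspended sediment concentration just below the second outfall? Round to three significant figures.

After mixing, C = (11.00·9.500 + 2.050·81.40) / 13.05 = 271.4/13.05 = 20.79 mg/L; combined flow 13.05 m³/s.
Travel time t = 37.6·1000 / 0.60 = 62670 s = 17.41 h.
Half-life 16.1 h → k = ln 2 / 16.1 = 0.04305 h⁻¹ = 1.033 d⁻¹.
Decay over the reach: 20.79·exp(−kt) = 20.79·0.4726 = 9.828 mg/L.
At the second outfall, C = (13.05·9.828 + 1.940·407.0) / (13.05 + 1.940) = 61.23 mg/L.

61.2 mg/L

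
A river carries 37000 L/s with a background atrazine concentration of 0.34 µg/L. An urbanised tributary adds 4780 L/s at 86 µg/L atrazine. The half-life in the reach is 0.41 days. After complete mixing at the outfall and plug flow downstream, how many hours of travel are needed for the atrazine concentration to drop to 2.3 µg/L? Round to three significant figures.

Mixed concentration C = ΣQC/ΣQ = (37000·0.3400 + 4780·86.00) / 41780 = 423700/41780 = 10.14 µg/L.
Half-life 0.41 d → k = ln 2 / 0.41 = 1.691 d⁻¹.
10.14·exp(−k·t) = 2.3 → t = ln(10.14/2.3)/k = 75820 s = 21.06 h.

21.1 h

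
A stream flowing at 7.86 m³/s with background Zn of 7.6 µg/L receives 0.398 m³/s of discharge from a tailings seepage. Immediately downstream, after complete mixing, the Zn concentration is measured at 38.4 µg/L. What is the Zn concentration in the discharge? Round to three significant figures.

Mass balance: 7.860·7.600 + 0.3980·Cₑ = 8.258·38.40
→ Cₑ = (8.258·38.40 − 7.860·7.600) / 0.3980 = 646.7 µg/L.

647 µg/L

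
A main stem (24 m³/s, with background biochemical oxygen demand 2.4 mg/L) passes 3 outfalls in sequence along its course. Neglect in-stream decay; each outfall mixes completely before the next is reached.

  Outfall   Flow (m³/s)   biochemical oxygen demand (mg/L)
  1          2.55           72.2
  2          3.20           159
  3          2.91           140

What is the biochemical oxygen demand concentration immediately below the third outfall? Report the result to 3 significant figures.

35.5 mg/L

Outfall 1: combined Q = 26.55 m³/s; C = (24.00·2.400 + 2.550·72.20)/26.55 = 9.104 mg/L.
Outfall 2: combined Q = 29.75 m³/s; C = (26.55·9.104 + 3.200·159.0)/29.75 = 25.23 mg/L.
Outfall 3: combined Q = 32.66 m³/s; C = (29.75·25.23 + 2.910·140.0)/32.66 = 35.45 mg/L.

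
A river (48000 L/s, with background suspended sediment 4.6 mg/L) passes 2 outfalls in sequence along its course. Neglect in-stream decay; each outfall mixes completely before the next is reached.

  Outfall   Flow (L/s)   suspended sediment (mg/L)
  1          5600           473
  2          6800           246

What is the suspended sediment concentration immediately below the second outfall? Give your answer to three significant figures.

After outfall 1: Q = 48000 + 5600 = 53600 L/s; C = (48000·4.600 + 5600·473.0)/53600 = 53.54 mg/L.
After outfall 2: Q = 53600 + 6800 = 60400 L/s; C = (53600·53.54 + 6800·246.0)/60400 = 75.21 mg/L.

75.2 mg/L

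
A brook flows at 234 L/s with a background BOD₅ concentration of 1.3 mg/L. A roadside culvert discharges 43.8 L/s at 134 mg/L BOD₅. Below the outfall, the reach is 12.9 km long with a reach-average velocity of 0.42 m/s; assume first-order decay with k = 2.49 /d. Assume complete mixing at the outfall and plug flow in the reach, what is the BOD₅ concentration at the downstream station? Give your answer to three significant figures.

9.17 mg/L

Mass balance: C = (234.0·1.300 + 43.80·134.0) / 277.8 = 6173/277.8 = 22.22 mg/L.
Travel time t = 12.9·1000 / 0.42 = 30710 s = 8.532 h.
Decay over the reach: 22.22·exp(−kt) = 22.22·0.4126 = 9.170 mg/L.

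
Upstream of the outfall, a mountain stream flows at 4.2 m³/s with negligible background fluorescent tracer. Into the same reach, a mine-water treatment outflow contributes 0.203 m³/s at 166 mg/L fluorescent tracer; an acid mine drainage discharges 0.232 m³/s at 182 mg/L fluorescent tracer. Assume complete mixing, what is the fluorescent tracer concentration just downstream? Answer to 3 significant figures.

Flow-weighted average: C = (4.200·0 + 0.2030·166.0 + 0.2320·182.0) / 4.635 = 75.92/4.635 = 16.38 mg/L.

16.4 mg/L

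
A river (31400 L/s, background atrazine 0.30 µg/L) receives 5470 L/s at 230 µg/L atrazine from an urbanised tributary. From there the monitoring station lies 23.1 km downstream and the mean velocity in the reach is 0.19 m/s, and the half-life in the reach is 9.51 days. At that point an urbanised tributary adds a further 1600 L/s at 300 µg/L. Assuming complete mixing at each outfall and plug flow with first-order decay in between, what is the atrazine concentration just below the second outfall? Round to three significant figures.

42.2 µg/L

Mass balance: C = (31400·0.3000 + 5470·230.0) / 36870 = 1268000/36870 = 34.38 µg/L; combined flow 36870 L/s.
Travel time t = 23.1·1000 / 0.19 = 121600 s = 33.77 h.
Half-life 9.51 d → k = ln 2 / 9.51 = 0.07289 d⁻¹.
First-order decay: C = 34.38·exp(−k·t) = 34.38·0.9025 = 31.03 µg/L.
Second outfall: C = (36870·31.03 + 1600·300.0)/38470 = 42.21 µg/L.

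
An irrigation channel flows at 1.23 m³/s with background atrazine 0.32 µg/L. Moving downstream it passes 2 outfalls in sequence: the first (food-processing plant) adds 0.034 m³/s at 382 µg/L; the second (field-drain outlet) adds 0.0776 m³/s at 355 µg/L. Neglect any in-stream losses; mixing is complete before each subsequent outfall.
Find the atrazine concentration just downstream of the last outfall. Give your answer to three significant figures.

30.5 µg/L

Outfall 1: combined Q = 1.264 m³/s; C = (1.230·0.3200 + 0.03400·382.0)/1.264 = 10.59 µg/L.
Outfall 2: combined Q = 1.342 m³/s; C = (1.264·10.59 + 0.07760·355.0)/1.342 = 30.51 µg/L.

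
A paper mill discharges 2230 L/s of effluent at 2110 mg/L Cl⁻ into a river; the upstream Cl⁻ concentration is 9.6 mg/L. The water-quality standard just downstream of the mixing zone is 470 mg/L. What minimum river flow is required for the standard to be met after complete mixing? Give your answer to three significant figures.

7940 L/s

Set C_mix = 470: (Q·9.600 + 2230·2110) / (Q + 2230) = 470
→ Q = 2230·(2110 − 470)/(470 − 9.600) = 7944 L/s.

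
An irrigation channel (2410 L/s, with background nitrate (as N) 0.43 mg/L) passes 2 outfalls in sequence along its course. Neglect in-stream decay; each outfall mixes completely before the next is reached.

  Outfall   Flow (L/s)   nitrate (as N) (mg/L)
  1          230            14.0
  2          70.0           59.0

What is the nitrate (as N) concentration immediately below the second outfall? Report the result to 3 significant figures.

3.09 mg/L

After outfall 1: Q = 2410 + 230.0 = 2640 L/s; C = (2410·0.4300 + 230.0·14.00)/2640 = 1.612 mg/L.
After outfall 2: Q = 2640 + 70.00 = 2710 L/s; C = (2640·1.612 + 70.00·59.00)/2710 = 3.095 mg/L.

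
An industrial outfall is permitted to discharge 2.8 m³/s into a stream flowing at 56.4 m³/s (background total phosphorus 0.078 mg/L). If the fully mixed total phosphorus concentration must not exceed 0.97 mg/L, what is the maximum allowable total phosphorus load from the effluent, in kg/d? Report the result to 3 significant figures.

4580 kg/d

Mass balance at the limit: 56.40·0.07800 + 2.800·Cₑ = 59.20·0.97 → Cₑ = 18.94 mg/L.
Load = 2.800 m³/s × 18.94 g/m³ × 86 400 s/d = 4581 kg/d.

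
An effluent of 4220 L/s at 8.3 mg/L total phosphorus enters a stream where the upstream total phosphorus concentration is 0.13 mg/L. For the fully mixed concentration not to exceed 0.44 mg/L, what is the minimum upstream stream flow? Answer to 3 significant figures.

Set C_mix = 0.44: (Q·0.1300 + 4220·8.300) / (Q + 4220) = 0.44
→ Q = 4220·(8.300 − 0.44)/(0.44 − 0.1300) = 107000 L/s.

107000 L/s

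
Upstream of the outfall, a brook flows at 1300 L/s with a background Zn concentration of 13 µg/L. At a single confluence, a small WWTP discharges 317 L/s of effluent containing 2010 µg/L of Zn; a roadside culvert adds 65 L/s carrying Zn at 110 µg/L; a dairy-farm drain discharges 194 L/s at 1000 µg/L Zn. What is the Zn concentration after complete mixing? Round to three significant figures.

456 µg/L

After mixing, C = (1300·13.00 + 317.0·2010 + 65.00·110.0 + 194.0·1000) / 1876 = 855200/1876 = 455.9 µg/L.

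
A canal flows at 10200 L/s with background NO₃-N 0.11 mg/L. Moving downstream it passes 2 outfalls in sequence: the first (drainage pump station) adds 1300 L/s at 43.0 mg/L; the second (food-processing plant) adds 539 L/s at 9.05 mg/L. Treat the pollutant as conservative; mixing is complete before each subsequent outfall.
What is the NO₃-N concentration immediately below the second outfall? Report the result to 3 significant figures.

Below outfall 1: Q → 11500 L/s, C = (10200·0.1100 + 1300·43.00)/11500 = 4.958 mg/L.
Below outfall 2: Q → 12040 L/s, C = (11500·4.958 + 539.0·9.050)/12040 = 5.142 mg/L.

5.14 mg/L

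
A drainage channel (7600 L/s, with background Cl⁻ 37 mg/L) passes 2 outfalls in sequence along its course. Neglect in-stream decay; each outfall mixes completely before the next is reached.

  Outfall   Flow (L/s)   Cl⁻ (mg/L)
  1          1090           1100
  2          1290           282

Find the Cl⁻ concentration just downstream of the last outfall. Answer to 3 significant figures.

185 mg/L

Outfall 1: combined Q = 8690 L/s; C = (7600·37.00 + 1090·1100)/8690 = 170.3 mg/L.
Outfall 2: combined Q = 9980 L/s; C = (8690·170.3 + 1290·282.0)/9980 = 184.8 mg/L.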